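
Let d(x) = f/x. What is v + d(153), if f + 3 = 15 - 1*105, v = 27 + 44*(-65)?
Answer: -144514/51 ≈ -2833.6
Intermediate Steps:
v = -2833 (v = 27 - 2860 = -2833)
f = -93 (f = -3 + (15 - 1*105) = -3 + (15 - 105) = -3 - 90 = -93)
d(x) = -93/x
v + d(153) = -2833 - 93/153 = -2833 - 93*1/153 = -2833 - 31/51 = -144514/51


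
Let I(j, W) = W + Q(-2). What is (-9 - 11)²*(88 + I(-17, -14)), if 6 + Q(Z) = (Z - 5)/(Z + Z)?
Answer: 27900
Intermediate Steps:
Q(Z) = -6 + (-5 + Z)/(2*Z) (Q(Z) = -6 + (Z - 5)/(Z + Z) = -6 + (-5 + Z)/((2*Z)) = -6 + (-5 + Z)*(1/(2*Z)) = -6 + (-5 + Z)/(2*Z))
I(j, W) = -17/4 + W (I(j, W) = W + (½)*(-5 - 11*(-2))/(-2) = W + (½)*(-½)*(-5 + 22) = W + (½)*(-½)*17 = W - 17/4 = -17/4 + W)
(-9 - 11)²*(88 + I(-17, -14)) = (-9 - 11)²*(88 + (-17/4 - 14)) = (-20)²*(88 - 73/4) = 400*(279/4) = 27900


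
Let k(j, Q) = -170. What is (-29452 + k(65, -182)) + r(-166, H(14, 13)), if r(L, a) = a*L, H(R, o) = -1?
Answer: -29456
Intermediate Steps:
r(L, a) = L*a
(-29452 + k(65, -182)) + r(-166, H(14, 13)) = (-29452 - 170) - 166*(-1) = -29622 + 166 = -29456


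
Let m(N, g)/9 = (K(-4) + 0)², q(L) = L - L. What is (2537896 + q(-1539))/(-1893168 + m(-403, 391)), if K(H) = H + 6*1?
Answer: -634474/473283 ≈ -1.3406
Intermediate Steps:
q(L) = 0
K(H) = 6 + H (K(H) = H + 6 = 6 + H)
m(N, g) = 36 (m(N, g) = 9*((6 - 4) + 0)² = 9*(2 + 0)² = 9*2² = 9*4 = 36)
(2537896 + q(-1539))/(-1893168 + m(-403, 391)) = (2537896 + 0)/(-1893168 + 36) = 2537896/(-1893132) = 2537896*(-1/1893132) = -634474/473283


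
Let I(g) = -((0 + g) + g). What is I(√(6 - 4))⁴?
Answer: 64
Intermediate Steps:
I(g) = -2*g (I(g) = -(g + g) = -2*g)
I(√(6 - 4))⁴ = (-2*√(6 - 4))⁴ = (-2*√2)⁴ = 64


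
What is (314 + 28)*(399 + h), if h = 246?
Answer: 220590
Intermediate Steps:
(314 + 28)*(399 + h) = (314 + 28)*(399 + 246) = 342*645 = 220590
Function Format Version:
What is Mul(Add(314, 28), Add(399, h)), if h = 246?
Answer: 220590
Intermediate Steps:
Mul(Add(314, 28), Add(399, h)) = Mul(Add(314, 28), Add(399, 246)) = Mul(342, 645) = 220590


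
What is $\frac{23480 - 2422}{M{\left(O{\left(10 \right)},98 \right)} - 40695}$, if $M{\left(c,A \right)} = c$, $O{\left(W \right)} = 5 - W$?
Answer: $- \frac{10529}{20350} \approx -0.5174$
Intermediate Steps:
$\frac{23480 - 2422}{M{\left(O{\left(10 \right)},98 \right)} - 40695} = \frac{23480 - 2422}{\left(5 - 10\right) - 40695} = \frac{21058}{\left(5 - 10\right) - 40695} = \frac{21058}{-5 - 40695} = \frac{21058}{-40700} = 21058 \left(- \frac{1}{40700}\right) = - \frac{10529}{20350}$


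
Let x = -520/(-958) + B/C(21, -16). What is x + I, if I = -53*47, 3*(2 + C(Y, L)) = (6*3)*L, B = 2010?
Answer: -58934916/23471 ≈ -2511.0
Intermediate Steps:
C(Y, L) = -2 + 6*L (C(Y, L) = -2 + ((6*3)*L)/3 = -2 + (18*L)/3 = -2 + 6*L)
I = -2491
x = -468655/23471 (x = -520/(-958) + 2010/(-2 + 6*(-16)) = -520*(-1/958) + 2010/(-2 - 96) = 260/479 + 2010/(-98) = 260/479 + 2010*(-1/98) = 260/479 - 1005/49 = -468655/23471 ≈ -19.967)
x + I = -468655/23471 - 2491 = -58934916/23471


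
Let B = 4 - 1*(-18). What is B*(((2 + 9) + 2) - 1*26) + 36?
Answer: -250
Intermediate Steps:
B = 22 (B = 4 + 18 = 22)
B*(((2 + 9) + 2) - 1*26) + 36 = 22*(((2 + 9) + 2) - 1*26) + 36 = 22*((11 + 2) - 26) + 36 = 22*(13 - 26) + 36 = 22*(-13) + 36 = -286 + 36 = -250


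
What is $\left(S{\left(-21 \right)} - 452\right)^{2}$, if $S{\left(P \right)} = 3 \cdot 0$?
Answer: $204304$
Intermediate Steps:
$S{\left(P \right)} = 0$
$\left(S{\left(-21 \right)} - 452\right)^{2} = \left(0 - 452\right)^{2} = \left(-452\right)^{2} = 204304$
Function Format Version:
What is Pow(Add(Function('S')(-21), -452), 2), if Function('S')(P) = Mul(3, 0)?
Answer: 204304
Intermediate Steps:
Function('S')(P) = 0
Pow(Add(Function('S')(-21), -452), 2) = Pow(Add(0, -452), 2) = Pow(-452, 2) = 204304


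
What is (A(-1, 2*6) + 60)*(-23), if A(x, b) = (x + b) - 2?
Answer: -1587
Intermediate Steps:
A(x, b) = -2 + b + x (A(x, b) = (b + x) - 2 = -2 + b + x)
(A(-1, 2*6) + 60)*(-23) = ((-2 + 2*6 - 1) + 60)*(-23) = ((-2 + 12 - 1) + 60)*(-23) = (9 + 60)*(-23) = 69*(-23) = -1587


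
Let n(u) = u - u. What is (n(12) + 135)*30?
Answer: 4050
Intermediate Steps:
n(u) = 0
(n(12) + 135)*30 = (0 + 135)*30 = 135*30 = 4050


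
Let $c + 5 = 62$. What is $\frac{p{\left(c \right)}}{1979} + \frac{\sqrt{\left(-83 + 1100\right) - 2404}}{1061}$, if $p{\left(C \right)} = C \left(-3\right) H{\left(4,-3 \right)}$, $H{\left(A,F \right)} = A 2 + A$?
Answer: $- \frac{2052}{1979} + \frac{i \sqrt{1387}}{1061} \approx -1.0369 + 0.035101 i$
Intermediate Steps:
$c = 57$ ($c = -5 + 62 = 57$)
$H{\left(A,F \right)} = 3 A$ ($H{\left(A,F \right)} = 2 A + A = 3 A$)
$p{\left(C \right)} = - 36 C$ ($p{\left(C \right)} = C \left(-3\right) 3 \cdot 4 = - 3 C 12 = - 36 C$)
$\frac{p{\left(c \right)}}{1979} + \frac{\sqrt{\left(-83 + 1100\right) - 2404}}{1061} = \frac{\left(-36\right) 57}{1979} + \frac{\sqrt{\left(-83 + 1100\right) - 2404}}{1061} = \left(-2052\right) \frac{1}{1979} + \sqrt{1017 - 2404} \cdot \frac{1}{1061} = - \frac{2052}{1979} + \sqrt{-1387} \cdot \frac{1}{1061} = - \frac{2052}{1979} + i \sqrt{1387} \cdot \frac{1}{1061} = - \frac{2052}{1979} + \frac{i \sqrt{1387}}{1061}$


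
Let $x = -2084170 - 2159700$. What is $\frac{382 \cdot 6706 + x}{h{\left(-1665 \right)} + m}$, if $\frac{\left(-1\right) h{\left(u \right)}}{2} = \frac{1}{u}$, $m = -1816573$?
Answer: $\frac{2800826370}{3024594043} \approx 0.92602$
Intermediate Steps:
$h{\left(u \right)} = - \frac{2}{u}$
$x = -4243870$
$\frac{382 \cdot 6706 + x}{h{\left(-1665 \right)} + m} = \frac{382 \cdot 6706 - 4243870}{- \frac{2}{-1665} - 1816573} = \frac{2561692 - 4243870}{\left(-2\right) \left(- \frac{1}{1665}\right) - 1816573} = - \frac{1682178}{\frac{2}{1665} - 1816573} = - \frac{1682178}{- \frac{3024594043}{1665}} = \left(-1682178\right) \left(- \frac{1665}{3024594043}\right) = \frac{2800826370}{3024594043}$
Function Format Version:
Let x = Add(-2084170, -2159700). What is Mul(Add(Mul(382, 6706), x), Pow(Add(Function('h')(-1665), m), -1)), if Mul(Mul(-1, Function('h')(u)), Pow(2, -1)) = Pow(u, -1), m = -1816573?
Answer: Rational(2800826370, 3024594043) ≈ 0.92602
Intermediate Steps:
Function('h')(u) = Mul(-2, Pow(u, -1))
x = -4243870
Mul(Add(Mul(382, 6706), x), Pow(Add(Function('h')(-1665), m), -1)) = Mul(Add(Mul(382, 6706), -4243870), Pow(Add(Mul(-2, Pow(-1665, -1)), -1816573), -1)) = Mul(Add(2561692, -4243870), Pow(Add(Mul(-2, Rational(-1, 1665)), -1816573), -1)) = Mul(-1682178, Pow(Add(Rational(2, 1665), -1816573), -1)) = Mul(-1682178, Pow(Rational(-3024594043, 1665), -1)) = Mul(-1682178, Rational(-1665, 3024594043)) = Rational(2800826370, 3024594043)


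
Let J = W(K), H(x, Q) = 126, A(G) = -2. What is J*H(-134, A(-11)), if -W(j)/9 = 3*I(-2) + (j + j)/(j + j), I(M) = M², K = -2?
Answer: -14742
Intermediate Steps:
W(j) = -117 (W(j) = -9*(3*(-2)² + (j + j)/(j + j)) = -9*(3*4 + (2*j)/((2*j))) = -9*(12 + (2*j)*(1/(2*j))) = -9*(12 + 1) = -9*13 = -117)
J = -117
J*H(-134, A(-11)) = -117*126 = -14742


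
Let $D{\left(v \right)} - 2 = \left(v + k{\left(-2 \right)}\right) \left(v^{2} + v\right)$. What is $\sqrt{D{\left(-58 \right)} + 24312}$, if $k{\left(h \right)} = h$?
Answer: $i \sqrt{174046} \approx 417.19 i$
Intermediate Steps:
$D{\left(v \right)} = 2 + \left(-2 + v\right) \left(v + v^{2}\right)$ ($D{\left(v \right)} = 2 + \left(v - 2\right) \left(v^{2} + v\right) = 2 + \left(-2 + v\right) \left(v + v^{2}\right)$)
$\sqrt{D{\left(-58 \right)} + 24312} = \sqrt{\left(2 + \left(-58\right)^{3} - \left(-58\right)^{2} - -116\right) + 24312} = \sqrt{\left(2 - 195112 - 3364 + 116\right) + 24312} = \sqrt{-198358 + 24312} = \sqrt{-174046} = i \sqrt{174046}$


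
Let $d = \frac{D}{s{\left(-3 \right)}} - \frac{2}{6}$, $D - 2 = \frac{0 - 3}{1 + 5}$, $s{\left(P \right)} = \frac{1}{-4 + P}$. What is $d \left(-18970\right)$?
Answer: $\frac{616525}{3} \approx 2.0551 \cdot 10^{5}$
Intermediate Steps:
$D = \frac{3}{2}$ ($D = 2 + \frac{0 - 3}{1 + 5} = 2 - \frac{3}{6} = 2 - \frac{1}{2} = \frac{3}{2} \approx 1.5$)
$d = - \frac{65}{6}$ ($d = \frac{3}{2 \frac{1}{-4 - 3}} - \frac{2}{6} = \frac{3}{2 \frac{1}{-7}} - \frac{1}{3} = \frac{3}{2 \left(- \frac{1}{7}\right)} - \frac{1}{3} = \frac{3}{2} \left(-7\right) - \frac{1}{3} = - \frac{21}{2} - \frac{1}{3} = - \frac{65}{6} \approx -10.833$)
$d \left(-18970\right) = \left(- \frac{65}{6}\right) \left(-18970\right) = \frac{616525}{3}$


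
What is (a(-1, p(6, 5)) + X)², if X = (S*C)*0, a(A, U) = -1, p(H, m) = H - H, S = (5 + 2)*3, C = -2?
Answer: 1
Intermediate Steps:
S = 21 (S = 7*3 = 21)
p(H, m) = 0
X = 0 (X = (21*(-2))*0 = -42*0 = 0)
(a(-1, p(6, 5)) + X)² = (-1 + 0)² = (-1)² = 1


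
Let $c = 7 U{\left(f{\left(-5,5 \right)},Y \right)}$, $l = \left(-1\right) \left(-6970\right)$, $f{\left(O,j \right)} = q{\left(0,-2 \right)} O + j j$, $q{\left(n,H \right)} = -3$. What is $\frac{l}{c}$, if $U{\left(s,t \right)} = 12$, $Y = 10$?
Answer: $\frac{3485}{42} \approx 82.976$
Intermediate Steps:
$f{\left(O,j \right)} = j^{2} - 3 O$ ($f{\left(O,j \right)} = - 3 O + j j = - 3 O + j^{2} = j^{2} - 3 O$)
$l = 6970$
$c = 84$ ($c = 7 \cdot 12 = 84$)
$\frac{l}{c} = \frac{6970}{84} = 6970 \cdot \frac{1}{84} = \frac{3485}{42}$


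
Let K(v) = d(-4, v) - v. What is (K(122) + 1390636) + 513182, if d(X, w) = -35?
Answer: 1903661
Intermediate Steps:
K(v) = -35 - v
(K(122) + 1390636) + 513182 = ((-35 - 1*122) + 1390636) + 513182 = ((-35 - 122) + 1390636) + 513182 = (-157 + 1390636) + 513182 = 1390479 + 513182 = 1903661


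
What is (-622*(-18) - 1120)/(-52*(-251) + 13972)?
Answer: 2519/6756 ≈ 0.37285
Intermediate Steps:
(-622*(-18) - 1120)/(-52*(-251) + 13972) = (11196 - 1120)/(13052 + 13972) = 10076/27024 = 10076*(1/27024) = 2519/6756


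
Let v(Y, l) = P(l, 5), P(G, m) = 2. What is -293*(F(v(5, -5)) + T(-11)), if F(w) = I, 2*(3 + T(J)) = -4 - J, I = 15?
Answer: -9083/2 ≈ -4541.5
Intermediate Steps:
v(Y, l) = 2
T(J) = -5 - J/2 (T(J) = -3 + (-4 - J)/2 = -3 + (-2 - J/2) = -5 - J/2)
F(w) = 15
-293*(F(v(5, -5)) + T(-11)) = -293*(15 + (-5 - 1/2*(-11))) = -293*(15 + (-5 + 11/2)) = -293*(15 + 1/2) = -293*31/2 = -9083/2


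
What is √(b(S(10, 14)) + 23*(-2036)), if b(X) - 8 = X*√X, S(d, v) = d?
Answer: √(-46820 + 10*√10) ≈ 216.31*I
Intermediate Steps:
b(X) = 8 + X^(3/2) (b(X) = 8 + X*√X = 8 + X^(3/2))
√(b(S(10, 14)) + 23*(-2036)) = √((8 + 10^(3/2)) + 23*(-2036)) = √((8 + 10*√10) - 46828) = √(-46820 + 10*√10)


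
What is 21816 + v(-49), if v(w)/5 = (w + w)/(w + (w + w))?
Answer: 65458/3 ≈ 21819.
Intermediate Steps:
v(w) = 10/3 (v(w) = 5*((w + w)/(w + (w + w))) = 5*((2*w)/(w + 2*w)) = 5*((2*w)/((3*w))) = 5*((2*w)*(1/(3*w))) = 5*(2/3) = 10/3)
21816 + v(-49) = 21816 + 10/3 = 65458/3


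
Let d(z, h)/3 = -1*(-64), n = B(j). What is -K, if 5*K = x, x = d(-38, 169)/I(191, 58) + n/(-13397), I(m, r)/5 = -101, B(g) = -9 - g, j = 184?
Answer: 2474759/33827425 ≈ 0.073158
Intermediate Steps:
I(m, r) = -505 (I(m, r) = 5*(-101) = -505)
n = -193 (n = -9 - 1*184 = -9 - 184 = -193)
d(z, h) = 192 (d(z, h) = 3*(-1*(-64)) = 3*64 = 192)
x = -2474759/6765485 (x = 192/(-505) - 193/(-13397) = 192*(-1/505) - 193*(-1/13397) = -192/505 + 193/13397 = -2474759/6765485 ≈ -0.36579)
K = -2474759/33827425 (K = (1/5)*(-2474759/6765485) = -2474759/33827425 ≈ -0.073158)
-K = -1*(-2474759/33827425) = 2474759/33827425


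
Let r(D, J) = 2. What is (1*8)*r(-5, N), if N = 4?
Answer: 16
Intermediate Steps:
(1*8)*r(-5, N) = (1*8)*2 = 8*2 = 16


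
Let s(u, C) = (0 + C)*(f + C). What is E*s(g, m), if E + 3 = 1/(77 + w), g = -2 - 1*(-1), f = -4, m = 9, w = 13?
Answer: -269/2 ≈ -134.50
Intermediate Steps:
g = -1 (g = -2 + 1 = -1)
s(u, C) = C*(-4 + C) (s(u, C) = (0 + C)*(-4 + C) = C*(-4 + C))
E = -269/90 (E = -3 + 1/(77 + 13) = -3 + 1/90 = -269/90 ≈ -2.9889)
E*s(g, m) = -269*(-4 + 9)/10 = -269*5/10 = -269/90*45 = -269/2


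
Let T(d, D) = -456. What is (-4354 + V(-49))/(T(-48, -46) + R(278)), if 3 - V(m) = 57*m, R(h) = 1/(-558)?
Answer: 869364/254449 ≈ 3.4167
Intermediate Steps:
R(h) = -1/558
V(m) = 3 - 57*m
(-4354 + V(-49))/(T(-48, -46) + R(278)) = (-4354 + (3 - 57*(-49)))/(-456 - 1/558) = (-4354 + (3 + 2793))/(-254449/558) = (-4354 + 2796)*(-558/254449) = -1558*(-558/254449) = 869364/254449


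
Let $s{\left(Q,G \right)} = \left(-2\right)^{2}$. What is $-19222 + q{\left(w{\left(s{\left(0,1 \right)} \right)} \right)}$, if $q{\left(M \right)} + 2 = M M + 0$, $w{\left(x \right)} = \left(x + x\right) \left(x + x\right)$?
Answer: $-15128$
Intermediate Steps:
$s{\left(Q,G \right)} = 4$
$w{\left(x \right)} = 4 x^{2}$ ($w{\left(x \right)} = 2 x 2 x = 4 x^{2}$)
$q{\left(M \right)} = -2 + M^{2}$ ($q{\left(M \right)} = -2 + \left(M M + 0\right) = -2 + \left(M^{2} + 0\right) = -2 + M^{2}$)
$-19222 + q{\left(w{\left(s{\left(0,1 \right)} \right)} \right)} = -19222 - \left(2 - \left(4 \cdot 4^{2}\right)^{2}\right) = -19222 - \left(2 - \left(4 \cdot 16\right)^{2}\right) = -19222 - \left(2 - 64^{2}\right) = -19222 + \left(-2 + 4096\right) = -19222 + 4094 = -15128$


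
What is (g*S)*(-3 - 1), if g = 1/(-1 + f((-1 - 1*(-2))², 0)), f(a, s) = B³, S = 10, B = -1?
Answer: 20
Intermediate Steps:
f(a, s) = -1 (f(a, s) = (-1)³ = -1)
g = -½ (g = 1/(-1 - 1) = 1/(-2) = -½ ≈ -0.50000)
(g*S)*(-3 - 1) = (-½*10)*(-3 - 1) = -5*(-4) = 20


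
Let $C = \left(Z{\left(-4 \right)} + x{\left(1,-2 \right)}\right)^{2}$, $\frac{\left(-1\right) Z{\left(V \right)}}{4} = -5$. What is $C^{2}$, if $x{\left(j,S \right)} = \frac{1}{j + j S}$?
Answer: $130321$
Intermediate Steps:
$x{\left(j,S \right)} = \frac{1}{j + S j}$
$Z{\left(V \right)} = 20$ ($Z{\left(V \right)} = \left(-4\right) \left(-5\right) = 20$)
$C = 361$ ($C = \left(20 + \frac{1}{1 \left(1 - 2\right)}\right)^{2} = \left(20 + 1 \frac{1}{-1}\right)^{2} = \left(20 + 1 \left(-1\right)\right)^{2} = \left(20 - 1\right)^{2} = 19^{2} = 361$)
$C^{2} = 361^{2} = 130321$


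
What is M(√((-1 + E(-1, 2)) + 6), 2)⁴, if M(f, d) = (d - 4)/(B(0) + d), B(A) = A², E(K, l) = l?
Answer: 1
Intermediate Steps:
M(f, d) = (-4 + d)/d (M(f, d) = (d - 4)/(0² + d) = (-4 + d)/(0 + d) = (-4 + d)/d)
M(√((-1 + E(-1, 2)) + 6), 2)⁴ = ((-4 + 2)/2)⁴ = ((½)*(-2))⁴ = (-1)⁴ = 1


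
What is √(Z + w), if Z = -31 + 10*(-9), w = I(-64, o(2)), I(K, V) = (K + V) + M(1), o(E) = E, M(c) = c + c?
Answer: I*√181 ≈ 13.454*I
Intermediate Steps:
M(c) = 2*c
I(K, V) = 2 + K + V (I(K, V) = (K + V) + 2*1 = (K + V) + 2 = 2 + K + V)
w = -60 (w = 2 - 64 + 2 = -60)
Z = -121 (Z = -31 - 90 = -121)
√(Z + w) = √(-121 - 60) = √(-181) = I*√181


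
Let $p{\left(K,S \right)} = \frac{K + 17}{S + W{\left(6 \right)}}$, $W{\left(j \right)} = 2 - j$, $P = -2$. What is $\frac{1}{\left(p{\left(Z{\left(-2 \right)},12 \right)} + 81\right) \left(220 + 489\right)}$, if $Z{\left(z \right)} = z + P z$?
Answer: $\frac{8}{472903} \approx 1.6917 \cdot 10^{-5}$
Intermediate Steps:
$Z{\left(z \right)} = - z$ ($Z{\left(z \right)} = z - 2 z = - z$)
$p{\left(K,S \right)} = \frac{17 + K}{-4 + S}$ ($p{\left(K,S \right)} = \frac{K + 17}{S + \left(2 - 6\right)} = \frac{17 + K}{S + \left(2 - 6\right)} = \frac{17 + K}{S - 4} = \frac{17 + K}{-4 + S}$)
$\frac{1}{\left(p{\left(Z{\left(-2 \right)},12 \right)} + 81\right) \left(220 + 489\right)} = \frac{1}{\left(\frac{17 - -2}{-4 + 12} + 81\right) \left(220 + 489\right)} = \frac{1}{\left(\frac{17 + 2}{8} + 81\right) 709} = \frac{1}{\left(\frac{1}{8} \cdot 19 + 81\right) 709} = \frac{1}{\left(\frac{19}{8} + 81\right) 709} = \frac{1}{\frac{667}{8} \cdot 709} = \frac{1}{\frac{472903}{8}} = \frac{8}{472903}$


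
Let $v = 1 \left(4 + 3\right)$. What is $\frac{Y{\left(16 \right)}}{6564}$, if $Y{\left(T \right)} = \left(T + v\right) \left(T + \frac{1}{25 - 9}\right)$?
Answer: $\frac{5911}{105024} \approx 0.056282$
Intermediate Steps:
$v = 7$ ($v = 1 \cdot 7 = 7$)
$Y{\left(T \right)} = \left(7 + T\right) \left(\frac{1}{16} + T\right)$ ($Y{\left(T \right)} = \left(T + 7\right) \left(T + \frac{1}{25 - 9}\right) = \left(7 + T\right) \left(T + \frac{1}{16}\right) = \left(7 + T\right) \left(\frac{1}{16} + T\right)$)
$\frac{Y{\left(16 \right)}}{6564} = \frac{\frac{7}{16} + 16^{2} + \frac{113}{16} \cdot 16}{6564} = \left(\frac{7}{16} + 256 + 113\right) \frac{1}{6564} = \frac{5911}{16} \cdot \frac{1}{6564} = \frac{5911}{105024}$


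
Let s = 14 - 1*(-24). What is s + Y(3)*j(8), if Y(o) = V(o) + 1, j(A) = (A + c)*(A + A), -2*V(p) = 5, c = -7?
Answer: 14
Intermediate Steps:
V(p) = -5/2 (V(p) = -½*5 = -5/2)
j(A) = 2*A*(-7 + A) (j(A) = (A - 7)*(A + A) = (-7 + A)*(2*A) = 2*A*(-7 + A))
s = 38 (s = 14 + 24 = 38)
Y(o) = -3/2 (Y(o) = -5/2 + 1 = -3/2)
s + Y(3)*j(8) = 38 - 3*8*(-7 + 8) = 38 - 3*8 = 38 - 3/2*16 = 38 - 24 = 14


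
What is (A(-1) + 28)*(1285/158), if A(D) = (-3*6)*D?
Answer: 29555/79 ≈ 374.11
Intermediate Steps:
A(D) = -18*D
(A(-1) + 28)*(1285/158) = (-18*(-1) + 28)*(1285/158) = (18 + 28)*(1285*(1/158)) = 46*(1285/158) = 29555/79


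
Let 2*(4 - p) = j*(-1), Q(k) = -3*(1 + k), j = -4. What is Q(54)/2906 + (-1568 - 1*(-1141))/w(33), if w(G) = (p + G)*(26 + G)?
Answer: -225941/857270 ≈ -0.26356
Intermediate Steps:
Q(k) = -3 - 3*k
p = 2 (p = 4 - (-2)*(-1) = 4 - 1/2*4 = 4 - 2 = 2)
w(G) = (2 + G)*(26 + G)
Q(54)/2906 + (-1568 - 1*(-1141))/w(33) = (-3 - 3*54)/2906 + (-1568 - 1*(-1141))/(52 + 33**2 + 28*33) = (-3 - 162)*(1/2906) + (-1568 + 1141)/(52 + 1089 + 924) = -165*1/2906 - 427/2065 = -165/2906 - 427*1/2065 = -165/2906 - 61/295 = -225941/857270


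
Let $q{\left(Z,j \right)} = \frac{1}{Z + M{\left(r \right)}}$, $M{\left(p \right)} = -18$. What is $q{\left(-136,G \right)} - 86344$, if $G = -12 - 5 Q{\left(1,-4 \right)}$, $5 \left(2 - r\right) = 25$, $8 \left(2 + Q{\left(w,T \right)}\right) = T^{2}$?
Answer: $- \frac{13296977}{154} \approx -86344.0$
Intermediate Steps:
$Q{\left(w,T \right)} = -2 + \frac{T^{2}}{8}$
$r = -3$ ($r = 2 - 5 = -3$)
$G = -12$ ($G = -12 - 5 \left(-2 + \frac{\left(-4\right)^{2}}{8}\right) = -12 - 5 \left(-2 + \frac{1}{8} \cdot 16\right) = -12 - 5 \left(-2 + 2\right) = -12 - 0 = -12 + 0 = -12$)
$q{\left(Z,j \right)} = \frac{1}{-18 + Z}$ ($q{\left(Z,j \right)} = \frac{1}{Z - 18} = \frac{1}{-18 + Z}$)
$q{\left(-136,G \right)} - 86344 = \frac{1}{-18 - 136} - 86344 = \frac{1}{-154} - 86344 = - \frac{1}{154} - 86344 = - \frac{13296977}{154}$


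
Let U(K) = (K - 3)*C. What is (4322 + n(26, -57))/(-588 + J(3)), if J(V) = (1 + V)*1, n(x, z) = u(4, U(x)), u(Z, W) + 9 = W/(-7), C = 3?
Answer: -15061/2044 ≈ -7.3684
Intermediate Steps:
U(K) = -9 + 3*K (U(K) = (K - 3)*3 = (-3 + K)*3 = -9 + 3*K)
u(Z, W) = -9 - W/7 (u(Z, W) = -9 + W/(-7) = -9 + W*(-⅐) = -9 - W/7)
n(x, z) = -54/7 - 3*x/7 (n(x, z) = -9 - (-9 + 3*x)/7 = -9 + (9/7 - 3*x/7) = -54/7 - 3*x/7)
J(V) = 1 + V
(4322 + n(26, -57))/(-588 + J(3)) = (4322 + (-54/7 - 3/7*26))/(-588 + (1 + 3)) = (4322 + (-54/7 - 78/7))/(-588 + 4) = (4322 - 132/7)/(-584) = (30122/7)*(-1/584) = -15061/2044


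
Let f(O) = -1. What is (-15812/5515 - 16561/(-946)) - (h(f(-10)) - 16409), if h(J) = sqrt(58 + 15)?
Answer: 85685246473/5217190 - sqrt(73) ≈ 16415.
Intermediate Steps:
h(J) = sqrt(73)
(-15812/5515 - 16561/(-946)) - (h(f(-10)) - 16409) = (-15812/5515 - 16561/(-946)) - (sqrt(73) - 16409) = (-15812*1/5515 - 16561*(-1/946)) - (-16409 + sqrt(73)) = (-15812/5515 + 16561/946) + (16409 - sqrt(73)) = 76375763/5217190 + (16409 - sqrt(73)) = 85685246473/5217190 - sqrt(73)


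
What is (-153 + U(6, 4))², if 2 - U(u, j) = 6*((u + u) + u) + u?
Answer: 70225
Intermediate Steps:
U(u, j) = 2 - 19*u (U(u, j) = 2 - (6*((u + u) + u) + u) = 2 - (6*(2*u + u) + u) = 2 - (6*(3*u) + u) = 2 - (18*u + u) = 2 - 19*u)
(-153 + U(6, 4))² = (-153 + (2 - 19*6))² = (-153 + (2 - 114))² = (-153 - 112)² = (-265)² = 70225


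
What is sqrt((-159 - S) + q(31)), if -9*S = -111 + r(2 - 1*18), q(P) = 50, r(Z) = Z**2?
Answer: 2*I*sqrt(209)/3 ≈ 9.6379*I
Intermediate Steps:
S = -145/9 (S = -(-111 + (2 - 1*18)**2)/9 = -(-111 + (2 - 18)**2)/9 = -(-111 + (-16)**2)/9 = -(-111 + 256)/9 = -1/9*145 = -145/9 ≈ -16.111)
sqrt((-159 - S) + q(31)) = sqrt((-159 - 1*(-145/9)) + 50) = sqrt((-159 + 145/9) + 50) = sqrt(-1286/9 + 50) = sqrt(-836/9) = 2*I*sqrt(209)/3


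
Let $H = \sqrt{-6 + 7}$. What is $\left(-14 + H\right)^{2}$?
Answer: $169$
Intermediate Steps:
$H = 1$ ($H = \sqrt{1} = 1$)
$\left(-14 + H\right)^{2} = \left(-14 + 1\right)^{2} = \left(-13\right)^{2} = 169$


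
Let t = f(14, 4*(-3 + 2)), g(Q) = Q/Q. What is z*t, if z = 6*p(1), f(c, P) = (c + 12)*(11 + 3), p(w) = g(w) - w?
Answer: 0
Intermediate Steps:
g(Q) = 1
p(w) = 1 - w
f(c, P) = 168 + 14*c (f(c, P) = (12 + c)*14 = 168 + 14*c)
t = 364 (t = 168 + 14*14 = 168 + 196 = 364)
z = 0 (z = 6*(1 - 1*1) = 6*(1 - 1) = 6*0 = 0)
z*t = 0*364 = 0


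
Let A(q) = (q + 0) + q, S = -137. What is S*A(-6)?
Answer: 1644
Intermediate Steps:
A(q) = 2*q (A(q) = q + q = 2*q)
S*A(-6) = -274*(-6) = -137*(-12) = 1644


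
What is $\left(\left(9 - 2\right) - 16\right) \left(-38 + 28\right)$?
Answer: $90$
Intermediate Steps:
$\left(\left(9 - 2\right) - 16\right) \left(-38 + 28\right) = \left(7 - 16\right) \left(-10\right) = \left(-9\right) \left(-10\right) = 90$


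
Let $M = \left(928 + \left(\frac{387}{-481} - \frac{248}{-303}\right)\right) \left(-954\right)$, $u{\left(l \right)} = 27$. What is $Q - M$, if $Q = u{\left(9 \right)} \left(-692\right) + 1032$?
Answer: $\frac{42152435046}{48581} \approx 8.6767 \cdot 10^{5}$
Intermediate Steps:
$Q = -17652$ ($Q = 27 \left(-692\right) + 1032 = -18684 + 1032 = -17652$)
$M = - \frac{43009986858}{48581}$ ($M = \left(928 + \left(387 \left(- \frac{1}{481}\right) - - \frac{248}{303}\right)\right) \left(-954\right) = \left(928 + \left(- \frac{387}{481} + \frac{248}{303}\right)\right) \left(-954\right) = \left(928 + \frac{2027}{145743}\right) \left(-954\right) = \frac{135251531}{145743} \left(-954\right) = - \frac{43009986858}{48581} \approx -8.8533 \cdot 10^{5}$)
$Q - M = -17652 - - \frac{43009986858}{48581} = -17652 + \frac{43009986858}{48581} = \frac{42152435046}{48581}$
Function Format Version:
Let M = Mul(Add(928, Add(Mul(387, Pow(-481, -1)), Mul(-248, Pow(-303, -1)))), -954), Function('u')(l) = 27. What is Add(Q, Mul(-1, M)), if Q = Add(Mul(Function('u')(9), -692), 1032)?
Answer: Rational(42152435046, 48581) ≈ 8.6767e+5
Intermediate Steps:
Q = -17652 (Q = Add(Mul(27, -692), 1032) = Add(-18684, 1032) = -17652)
M = Rational(-43009986858, 48581) (M = Mul(Add(928, Add(Mul(387, Rational(-1, 481)), Mul(-248, Rational(-1, 303)))), -954) = Mul(Add(928, Add(Rational(-387, 481), Rational(248, 303))), -954) = Mul(Add(928, Rational(2027, 145743)), -954) = Mul(Rational(135251531, 145743), -954) = Rational(-43009986858, 48581) ≈ -8.8533e+5)
Add(Q, Mul(-1, M)) = Add(-17652, Mul(-1, Rational(-43009986858, 48581))) = Add(-17652, Rational(43009986858, 48581)) = Rational(42152435046, 48581)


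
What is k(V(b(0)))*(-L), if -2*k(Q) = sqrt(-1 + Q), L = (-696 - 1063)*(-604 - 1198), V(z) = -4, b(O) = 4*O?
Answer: 1584859*I*sqrt(5) ≈ 3.5439e+6*I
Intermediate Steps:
L = 3169718 (L = -1759*(-1802) = 3169718)
k(Q) = -sqrt(-1 + Q)/2
k(V(b(0)))*(-L) = (-sqrt(-1 - 4)/2)*(-1*3169718) = -I*sqrt(5)/2*(-3169718) = 1584859*I*sqrt(5)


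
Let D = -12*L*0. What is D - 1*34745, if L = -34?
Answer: -34745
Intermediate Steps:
D = 0 (D = -12*(-34)*0 = 408*0 = 0)
D - 1*34745 = 0 - 1*34745 = 0 - 34745 = -34745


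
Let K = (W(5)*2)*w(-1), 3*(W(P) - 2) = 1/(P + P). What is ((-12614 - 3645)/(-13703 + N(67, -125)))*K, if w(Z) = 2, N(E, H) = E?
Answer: 991799/102270 ≈ 9.6978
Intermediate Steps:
W(P) = 2 + 1/(6*P) (W(P) = 2 + 1/(3*(P + P)) = 2 + 1/(3*((2*P))) = 2 + (1/(2*P))/3 = 2 + 1/(6*P))
K = 122/15 (K = ((2 + (1/6)/5)*2)*2 = ((2 + (1/6)*(1/5))*2)*2 = ((2 + 1/30)*2)*2 = ((61/30)*2)*2 = (61/15)*2 = 122/15 ≈ 8.1333)
((-12614 - 3645)/(-13703 + N(67, -125)))*K = ((-12614 - 3645)/(-13703 + 67))*(122/15) = -16259/(-13636)*(122/15) = -16259*(-1/13636)*(122/15) = (16259/13636)*(122/15) = 991799/102270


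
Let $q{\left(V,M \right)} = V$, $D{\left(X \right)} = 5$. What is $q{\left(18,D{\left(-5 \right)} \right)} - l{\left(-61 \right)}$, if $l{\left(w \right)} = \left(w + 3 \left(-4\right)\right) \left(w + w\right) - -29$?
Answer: $-8917$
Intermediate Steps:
$l{\left(w \right)} = 29 + 2 w \left(-12 + w\right)$ ($l{\left(w \right)} = \left(w - 12\right) 2 w + 29 = \left(-12 + w\right) 2 w + 29 = 2 w \left(-12 + w\right) + 29 = 29 + 2 w \left(-12 + w\right)$)
$q{\left(18,D{\left(-5 \right)} \right)} - l{\left(-61 \right)} = 18 - \left(29 - -1464 + 2 \left(-61\right)^{2}\right) = 18 - \left(29 + 1464 + 2 \cdot 3721\right) = 18 - \left(29 + 1464 + 7442\right) = 18 - 8935 = -8917$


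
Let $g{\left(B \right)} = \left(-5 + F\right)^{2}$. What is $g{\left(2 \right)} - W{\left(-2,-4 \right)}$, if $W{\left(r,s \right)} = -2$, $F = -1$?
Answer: $38$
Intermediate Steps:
$g{\left(B \right)} = 36$ ($g{\left(B \right)} = \left(-5 - 1\right)^{2} = \left(-6\right)^{2} = 36$)
$g{\left(2 \right)} - W{\left(-2,-4 \right)} = 36 - -2 = 36 + 2 = 38$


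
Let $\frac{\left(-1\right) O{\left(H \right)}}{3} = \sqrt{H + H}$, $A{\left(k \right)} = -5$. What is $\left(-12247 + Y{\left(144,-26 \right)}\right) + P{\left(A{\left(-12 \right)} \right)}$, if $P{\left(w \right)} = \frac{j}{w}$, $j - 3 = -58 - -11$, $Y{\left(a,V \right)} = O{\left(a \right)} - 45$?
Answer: $- \frac{61416}{5} - 36 \sqrt{2} \approx -12334.0$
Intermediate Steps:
$O{\left(H \right)} = - 3 \sqrt{2} \sqrt{H}$ ($O{\left(H \right)} = - 3 \sqrt{H + H} = - 3 \sqrt{2 H} = - 3 \sqrt{2} \sqrt{H}$)
$Y{\left(a,V \right)} = -45 - 3 \sqrt{2} \sqrt{a}$ ($Y{\left(a,V \right)} = - 3 \sqrt{2} \sqrt{a} - 45 = -45 - 3 \sqrt{2} \sqrt{a}$)
$j = -44$ ($j = 3 - 47 = -44$)
$P{\left(w \right)} = - \frac{44}{w}$
$\left(-12247 + Y{\left(144,-26 \right)}\right) + P{\left(A{\left(-12 \right)} \right)} = \left(-12247 - \left(45 + 3 \sqrt{2} \sqrt{144}\right)\right) - \frac{44}{-5} = \left(-12247 - \left(45 + 3 \sqrt{2} \cdot 12\right)\right) - - \frac{44}{5} = \left(-12247 - \left(45 + 36 \sqrt{2}\right)\right) + \frac{44}{5} = \left(-12292 - 36 \sqrt{2}\right) + \frac{44}{5} = - \frac{61416}{5} - 36 \sqrt{2}$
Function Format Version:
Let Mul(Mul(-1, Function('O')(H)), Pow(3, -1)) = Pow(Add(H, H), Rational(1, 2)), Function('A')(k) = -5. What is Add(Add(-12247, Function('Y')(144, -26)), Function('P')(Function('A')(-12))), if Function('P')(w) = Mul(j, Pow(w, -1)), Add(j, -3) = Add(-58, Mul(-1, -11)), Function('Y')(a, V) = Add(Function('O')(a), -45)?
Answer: Add(Rational(-61416, 5), Mul(-36, Pow(2, Rational(1, 2)))) ≈ -12334.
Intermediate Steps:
Function('O')(H) = Mul(-3, Pow(2, Rational(1, 2)), Pow(H, Rational(1, 2))) (Function('O')(H) = Mul(-3, Pow(Add(H, H), Rational(1, 2))) = Mul(-3, Pow(Mul(2, H), Rational(1, 2))) = Mul(-3, Mul(Pow(2, Rational(1, 2)), Pow(H, Rational(1, 2)))) = Mul(-3, Pow(2, Rational(1, 2)), Pow(H, Rational(1, 2))))
Function('Y')(a, V) = Add(-45, Mul(-3, Pow(2, Rational(1, 2)), Pow(a, Rational(1, 2)))) (Function('Y')(a, V) = Add(Mul(-3, Pow(2, Rational(1, 2)), Pow(a, Rational(1, 2))), -45) = Add(-45, Mul(-3, Pow(2, Rational(1, 2)), Pow(a, Rational(1, 2)))))
j = -44 (j = Add(3, Add(-58, Mul(-1, -11))) = Add(3, Add(-58, 11)) = Add(3, -47) = -44)
Function('P')(w) = Mul(-44, Pow(w, -1))
Add(Add(-12247, Function('Y')(144, -26)), Function('P')(Function('A')(-12))) = Add(Add(-12247, Add(-45, Mul(-3, Pow(2, Rational(1, 2)), Pow(144, Rational(1, 2))))), Mul(-44, Pow(-5, -1))) = Add(Add(-12247, Add(-45, Mul(-3, Pow(2, Rational(1, 2)), 12))), Mul(-44, Rational(-1, 5))) = Add(Add(-12247, Add(-45, Mul(-36, Pow(2, Rational(1, 2))))), Rational(44, 5)) = Add(Add(-12292, Mul(-36, Pow(2, Rational(1, 2)))), Rational(44, 5)) = Add(Rational(-61416, 5), Mul(-36, Pow(2, Rational(1, 2))))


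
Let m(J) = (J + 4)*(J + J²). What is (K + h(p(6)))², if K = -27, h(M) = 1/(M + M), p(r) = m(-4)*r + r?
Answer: 104329/144 ≈ 724.51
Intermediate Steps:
m(J) = (4 + J)*(J + J²)
p(r) = r (p(r) = (-4*(4 + (-4)² + 5*(-4)))*r + r = (-4*(4 + 16 - 20))*r + r = (-4*0)*r + r = 0*r + r = 0 + r = r)
h(M) = 1/(2*M)
(K + h(p(6)))² = (-27 + (½)/6)² = (-27 + (½)*(⅙))² = (-27 + 1/12)² = (-323/12)² = 104329/144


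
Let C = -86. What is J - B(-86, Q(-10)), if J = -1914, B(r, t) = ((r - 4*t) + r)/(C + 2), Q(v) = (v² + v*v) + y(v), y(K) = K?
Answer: -40427/21 ≈ -1925.1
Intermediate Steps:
Q(v) = v + 2*v² (Q(v) = (v² + v*v) + v = (v² + v²) + v = 2*v² + v = v + 2*v²)
B(r, t) = -r/42 + t/21 (B(r, t) = ((r - 4*t) + r)/(-86 + 2) = (-4*t + 2*r)/(-84) = (-4*t + 2*r)*(-1/84) = -r/42 + t/21)
J - B(-86, Q(-10)) = -1914 - (-1/42*(-86) + (-10*(1 + 2*(-10)))/21) = -1914 - (43/21 + (-10*(1 - 20))/21) = -1914 - (43/21 + (-10*(-19))/21) = -1914 - (43/21 + (1/21)*190) = -1914 - (43/21 + 190/21) = -1914 - 1*233/21 = -1914 - 233/21 = -40427/21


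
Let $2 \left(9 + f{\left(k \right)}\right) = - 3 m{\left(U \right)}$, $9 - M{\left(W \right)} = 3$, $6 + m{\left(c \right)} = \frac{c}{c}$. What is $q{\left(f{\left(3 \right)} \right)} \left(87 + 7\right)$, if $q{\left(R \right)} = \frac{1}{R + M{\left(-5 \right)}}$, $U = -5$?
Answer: $\frac{188}{9} \approx 20.889$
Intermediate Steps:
$m{\left(c \right)} = -5$ ($m{\left(c \right)} = -6 + \frac{c}{c} = -6 + 1 = -5$)
$M{\left(W \right)} = 6$ ($M{\left(W \right)} = 9 - 3 = 6$)
$f{\left(k \right)} = - \frac{3}{2}$ ($f{\left(k \right)} = -9 + \frac{\left(-3\right) \left(-5\right)}{2} = -9 + \frac{1}{2} \cdot 15 = -9 + \frac{15}{2} = - \frac{3}{2}$)
$q{\left(R \right)} = \frac{1}{6 + R}$ ($q{\left(R \right)} = \frac{1}{R + 6} = \frac{1}{6 + R}$)
$q{\left(f{\left(3 \right)} \right)} \left(87 + 7\right) = \frac{87 + 7}{6 - \frac{3}{2}} = \frac{1}{\frac{9}{2}} \cdot 94 = \frac{2}{9} \cdot 94 = \frac{188}{9}$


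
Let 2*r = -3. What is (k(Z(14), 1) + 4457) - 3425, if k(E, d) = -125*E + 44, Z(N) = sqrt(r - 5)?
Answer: 1076 - 125*I*sqrt(26)/2 ≈ 1076.0 - 318.69*I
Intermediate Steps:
r = -3/2 (r = (1/2)*(-3) = -3/2 ≈ -1.5000)
Z(N) = I*sqrt(26)/2 (Z(N) = sqrt(-3/2 - 5) = sqrt(-13/2) = I*sqrt(26)/2)
k(E, d) = 44 - 125*E
(k(Z(14), 1) + 4457) - 3425 = ((44 - 125*I*sqrt(26)/2) + 4457) - 3425 = (4501 - 125*I*sqrt(26)/2) - 3425 = 1076 - 125*I*sqrt(26)/2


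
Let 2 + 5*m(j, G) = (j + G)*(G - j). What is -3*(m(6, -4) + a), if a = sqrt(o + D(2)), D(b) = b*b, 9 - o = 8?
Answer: 66/5 - 3*sqrt(5) ≈ 6.4918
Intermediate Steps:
o = 1 (o = 9 - 1*8 = 9 - 8 = 1)
D(b) = b**2
m(j, G) = -2/5 + (G + j)*(G - j)/5 (m(j, G) = -2/5 + ((j + G)*(G - j))/5 = -2/5 + ((G + j)*(G - j))/5 = -2/5 + (G + j)*(G - j)/5)
a = sqrt(5) (a = sqrt(1 + 2**2) = sqrt(1 + 4) = sqrt(5) ≈ 2.2361)
-3*(m(6, -4) + a) = -3*((-2/5 - 1/5*6**2 + (1/5)*(-4)**2) + sqrt(5)) = -3*((-2/5 - 1/5*36 + (1/5)*16) + sqrt(5)) = -3*((-2/5 - 36/5 + 16/5) + sqrt(5)) = -3*(-22/5 + sqrt(5)) = 66/5 - 3*sqrt(5)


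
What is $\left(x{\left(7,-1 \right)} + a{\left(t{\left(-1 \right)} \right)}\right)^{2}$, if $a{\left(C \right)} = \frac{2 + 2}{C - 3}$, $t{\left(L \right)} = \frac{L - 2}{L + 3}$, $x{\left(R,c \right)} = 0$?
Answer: $\frac{64}{81} \approx 0.79012$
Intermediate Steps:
$t{\left(L \right)} = \frac{-2 + L}{3 + L}$
$a{\left(C \right)} = \frac{4}{-3 + C}$
$\left(x{\left(7,-1 \right)} + a{\left(t{\left(-1 \right)} \right)}\right)^{2} = \left(0 + \frac{4}{-3 + \frac{-2 - 1}{3 - 1}}\right)^{2} = \left(0 + \frac{4}{-3 + \frac{1}{2} \left(-3\right)}\right)^{2} = \left(0 + \frac{4}{-3 - \frac{3}{2}}\right)^{2} = \left(0 + \frac{4}{- \frac{9}{2}}\right)^{2} = \left(0 + 4 \left(- \frac{2}{9}\right)\right)^{2} = \left(0 - \frac{8}{9}\right)^{2} = \left(- \frac{8}{9}\right)^{2} = \frac{64}{81}$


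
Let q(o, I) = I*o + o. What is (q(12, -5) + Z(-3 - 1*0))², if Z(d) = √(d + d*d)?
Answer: (-48 + √6)² ≈ 2074.8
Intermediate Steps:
Z(d) = √(d + d²)
q(o, I) = o + I*o
(q(12, -5) + Z(-3 - 1*0))² = (12*(1 - 5) + √((-3 - 1*0)*(1 + (-3 - 1*0))))² = (12*(-4) + √((-3 + 0)*(1 + (-3 + 0))))² = (-48 + √(-3*(1 - 3)))² = (-48 + √(-3*(-2)))² = (-48 + √6)²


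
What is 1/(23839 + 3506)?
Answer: 1/27345 ≈ 3.6570e-5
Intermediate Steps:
1/(23839 + 3506) = 1/27345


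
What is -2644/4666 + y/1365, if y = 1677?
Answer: 54049/81655 ≈ 0.66192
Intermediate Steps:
-2644/4666 + y/1365 = -2644/4666 + 1677/1365 = -2644*1/4666 + 1677*(1/1365) = -1322/2333 + 43/35 = 54049/81655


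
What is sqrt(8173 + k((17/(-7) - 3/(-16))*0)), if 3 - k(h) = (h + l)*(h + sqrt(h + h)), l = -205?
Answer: 4*sqrt(511) ≈ 90.421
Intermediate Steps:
k(h) = 3 - (-205 + h)*(h + sqrt(2)*sqrt(h)) (k(h) = 3 - (h - 205)*(h + sqrt(h + h)) = 3 - (-205 + h)*(h + sqrt(2*h)) = 3 - (-205 + h)*(h + sqrt(2)*sqrt(h)))
sqrt(8173 + k((17/(-7) - 3/(-16))*0)) = sqrt(8173 + (3 - ((17/(-7) - 3/(-16))*0)**2 + 205*((17/(-7) - 3/(-16))*0) - sqrt(2)*((17/(-7) - 3/(-16))*0)**(3/2) + 205*sqrt(2)*sqrt((17/(-7) - 3/(-16))*0))) = sqrt(8173 + (3 - ((17*(-1/7) - 3*(-1/16))*0)**2 + 205*((17*(-1/7) - 3*(-1/16))*0) - sqrt(2)*((17*(-1/7) - 3*(-1/16))*0)**(3/2) + 205*sqrt(2)*sqrt((17*(-1/7) - 3*(-1/16))*0))) = sqrt(8173 + (3 - ((-17/7 + 3/16)*0)**2 + 205*((-17/7 + 3/16)*0) - sqrt(2)*((-17/7 + 3/16)*0)**(3/2) + 205*sqrt(2)*sqrt((-17/7 + 3/16)*0))) = sqrt(8173 + (3 - (-251/112*0)**2 + 205*(-251/112*0) - sqrt(2)*(-251/112*0)**(3/2) + 205*sqrt(2)*sqrt(-251/112*0))) = sqrt(8173 + (3 - 1*0**2 + 205*0 - sqrt(2)*0**(3/2) + 205*sqrt(2)*sqrt(0))) = sqrt(8173 + (3 - 1*0 + 0 - 1*sqrt(2)*0 + 205*sqrt(2)*0)) = sqrt(8173 + (3 + 0 + 0 + 0 + 0)) = sqrt(8173 + 3) = sqrt(8176) = 4*sqrt(511)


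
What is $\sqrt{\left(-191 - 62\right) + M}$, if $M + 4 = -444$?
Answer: $i \sqrt{701} \approx 26.476 i$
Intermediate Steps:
$M = -448$ ($M = -4 - 444 = -448$)
$\sqrt{\left(-191 - 62\right) + M} = \sqrt{\left(-191 - 62\right) - 448} = \sqrt{-253 - 448} = \sqrt{-701} = i \sqrt{701}$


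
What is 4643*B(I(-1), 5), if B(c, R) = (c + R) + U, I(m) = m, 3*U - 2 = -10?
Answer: 18572/3 ≈ 6190.7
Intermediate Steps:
U = -8/3 (U = ⅔ + (⅓)*(-10) = ⅔ - 10/3 = -8/3 ≈ -2.6667)
B(c, R) = -8/3 + R + c (B(c, R) = (c + R) - 8/3 = (R + c) - 8/3 = -8/3 + R + c)
4643*B(I(-1), 5) = 4643*(-8/3 + 5 - 1) = 4643*(4/3) = 18572/3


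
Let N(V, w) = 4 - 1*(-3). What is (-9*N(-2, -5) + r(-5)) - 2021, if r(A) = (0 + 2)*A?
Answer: -2094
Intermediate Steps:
N(V, w) = 7 (N(V, w) = 4 + 3 = 7)
r(A) = 2*A
(-9*N(-2, -5) + r(-5)) - 2021 = (-9*7 + 2*(-5)) - 2021 = (-63 - 10) - 2021 = -73 - 2021 = -2094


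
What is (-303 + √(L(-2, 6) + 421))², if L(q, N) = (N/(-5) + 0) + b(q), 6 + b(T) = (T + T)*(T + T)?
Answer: (1515 - √10745)²/25 ≈ 79676.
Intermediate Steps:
b(T) = -6 + 4*T² (b(T) = -6 + (T + T)*(T + T) = -6 + (2*T)*(2*T) = -6 + 4*T²)
L(q, N) = -6 + 4*q² - N/5 (L(q, N) = (N/(-5) + 0) + (-6 + 4*q²) = (N*(-⅕) + 0) + (-6 + 4*q²) = (-N/5 + 0) + (-6 + 4*q²) = -N/5 + (-6 + 4*q²) = -6 + 4*q² - N/5)
(-303 + √(L(-2, 6) + 421))² = (-303 + √((-6 + 4*(-2)² - ⅕*6) + 421))² = (-303 + √((-6 + 4*4 - 6/5) + 421))² = (-303 + √((-6 + 16 - 6/5) + 421))² = (-303 + √(44/5 + 421))² = (-303 + √(2149/5))² = (-303 + √10745/5)²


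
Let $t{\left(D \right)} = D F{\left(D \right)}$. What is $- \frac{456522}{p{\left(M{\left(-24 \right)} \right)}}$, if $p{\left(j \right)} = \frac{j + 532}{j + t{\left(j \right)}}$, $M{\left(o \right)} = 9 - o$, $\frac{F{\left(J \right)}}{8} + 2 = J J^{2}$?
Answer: $- \frac{4330966235706}{565} \approx -7.6654 \cdot 10^{9}$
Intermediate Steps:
$F{\left(J \right)} = -16 + 8 J^{3}$ ($F{\left(J \right)} = -16 + 8 J J^{2} = -16 + 8 J^{3}$)
$t{\left(D \right)} = D \left(-16 + 8 D^{3}\right)$
$p{\left(j \right)} = \frac{532 + j}{j + 8 j \left(-2 + j^{3}\right)}$ ($p{\left(j \right)} = \frac{j + 532}{j + 8 j \left(-2 + j^{3}\right)} = \frac{532 + j}{j + 8 j \left(-2 + j^{3}\right)}$)
$- \frac{456522}{p{\left(M{\left(-24 \right)} \right)}} = - \frac{456522}{\frac{1}{9 - -24} \frac{1}{-15 + 8 \left(9 - -24\right)^{3}} \left(532 + \left(9 - -24\right)\right)} = - \frac{456522}{\frac{1}{9 + 24} \frac{1}{-15 + 8 \left(9 + 24\right)^{3}} \left(532 + \left(9 + 24\right)\right)} = - \frac{456522}{\frac{1}{33} \frac{1}{-15 + 8 \cdot 33^{3}} \left(532 + 33\right)} = - \frac{456522}{\frac{1}{33} \frac{1}{-15 + 8 \cdot 35937} \cdot 565} = - \frac{456522}{\frac{1}{33} \frac{1}{-15 + 287496} \cdot 565} = - \frac{456522}{\frac{1}{33} \cdot \frac{1}{287481} \cdot 565} = - \frac{456522}{\frac{565}{9486873}} = \left(-456522\right) \frac{9486873}{565} = - \frac{4330966235706}{565}$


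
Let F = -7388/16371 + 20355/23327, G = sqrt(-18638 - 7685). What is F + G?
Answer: 160891829/381886317 + I*sqrt(26323) ≈ 0.42131 + 162.24*I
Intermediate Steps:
G = I*sqrt(26323) (G = sqrt(-26323) = I*sqrt(26323) ≈ 162.24*I)
F = 160891829/381886317 (F = -7388*1/16371 + 20355*(1/23327) = -7388/16371 + 20355/23327 = 160891829/381886317 ≈ 0.42131)
F + G = 160891829/381886317 + I*sqrt(26323)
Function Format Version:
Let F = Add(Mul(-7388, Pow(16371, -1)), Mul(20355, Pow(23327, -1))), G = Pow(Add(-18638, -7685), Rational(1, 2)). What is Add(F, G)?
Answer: Add(Rational(160891829, 381886317), Mul(I, Pow(26323, Rational(1, 2)))) ≈ Add(0.42131, Mul(162.24, I))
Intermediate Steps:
G = Mul(I, Pow(26323, Rational(1, 2))) (G = Pow(-26323, Rational(1, 2)) = Mul(I, Pow(26323, Rational(1, 2))) ≈ Mul(162.24, I))
F = Rational(160891829, 381886317) (F = Add(Mul(-7388, Rational(1, 16371)), Mul(20355, Rational(1, 23327))) = Add(Rational(-7388, 16371), Rational(20355, 23327)) = Rational(160891829, 381886317) ≈ 0.42131)
Add(F, G) = Add(Rational(160891829, 381886317), Mul(I, Pow(26323, Rational(1, 2))))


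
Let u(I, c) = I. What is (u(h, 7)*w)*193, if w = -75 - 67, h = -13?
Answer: 356278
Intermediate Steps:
w = -142
(u(h, 7)*w)*193 = -13*(-142)*193 = 1846*193 = 356278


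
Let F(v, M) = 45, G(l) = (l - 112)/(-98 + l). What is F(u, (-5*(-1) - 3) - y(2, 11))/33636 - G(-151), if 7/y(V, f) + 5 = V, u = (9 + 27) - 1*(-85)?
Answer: -2945021/2791788 ≈ -1.0549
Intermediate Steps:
u = 121 (u = 36 + 85 = 121)
y(V, f) = 7/(-5 + V)
G(l) = (-112 + l)/(-98 + l)
F(u, (-5*(-1) - 3) - y(2, 11))/33636 - G(-151) = 45/33636 - (-112 - 151)/(-98 - 151) = 45*(1/33636) - (-263)/(-249) = 15/11212 - (-1)*(-263)/249 = 15/11212 - 1*263/249 = 15/11212 - 263/249 = -2945021/2791788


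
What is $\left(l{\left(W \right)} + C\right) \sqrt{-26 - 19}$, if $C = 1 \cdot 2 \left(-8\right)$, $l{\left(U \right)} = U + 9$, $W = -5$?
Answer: $- 36 i \sqrt{5} \approx - 80.498 i$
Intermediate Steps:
$l{\left(U \right)} = 9 + U$
$C = -16$ ($C = 2 \left(-8\right) = -16$)
$\left(l{\left(W \right)} + C\right) \sqrt{-26 - 19} = \left(\left(9 - 5\right) - 16\right) \sqrt{-26 - 19} = \left(4 - 16\right) \sqrt{-45} = - 12 \cdot 3 i \sqrt{5} = - 36 i \sqrt{5}$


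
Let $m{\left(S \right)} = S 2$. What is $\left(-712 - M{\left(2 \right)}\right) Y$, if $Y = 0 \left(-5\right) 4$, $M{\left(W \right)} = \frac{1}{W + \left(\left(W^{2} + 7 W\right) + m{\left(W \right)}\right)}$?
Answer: $0$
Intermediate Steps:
$m{\left(S \right)} = 2 S$
$M{\left(W \right)} = \frac{1}{W^{2} + 10 W}$ ($M{\left(W \right)} = \frac{1}{W + \left(\left(W^{2} + 7 W\right) + 2 W\right)} = \frac{1}{W + \left(W^{2} + 9 W\right)} = \frac{1}{W^{2} + 10 W}$)
$Y = 0$ ($Y = 0 \cdot 4 = 0$)
$\left(-712 - M{\left(2 \right)}\right) Y = \left(-712 - \frac{1}{2 \left(10 + 2\right)}\right) 0 = \left(-712 - \frac{1}{2 \cdot 12}\right) 0 = \left(-712 - \frac{1}{2} \cdot \frac{1}{12}\right) 0 = \left(-712 - \frac{1}{24}\right) 0 = \left(- \frac{17089}{24}\right) 0 = 0$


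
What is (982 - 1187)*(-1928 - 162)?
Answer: 428450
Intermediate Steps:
(982 - 1187)*(-1928 - 162) = -205*(-2090) = 428450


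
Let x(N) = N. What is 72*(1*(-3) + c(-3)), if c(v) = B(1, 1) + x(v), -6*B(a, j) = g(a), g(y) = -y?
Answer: -420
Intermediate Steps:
B(a, j) = a/6 (B(a, j) = -(-1)*a/6 = a/6)
c(v) = 1/6 + v (c(v) = (1/6)*1 + v = 1/6 + v)
72*(1*(-3) + c(-3)) = 72*(1*(-3) + (1/6 - 3)) = 72*(-3 - 17/6) = 72*(-35/6) = -420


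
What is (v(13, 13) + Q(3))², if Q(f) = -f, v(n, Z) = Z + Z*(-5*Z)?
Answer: 697225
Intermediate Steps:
v(n, Z) = Z - 5*Z²
(v(13, 13) + Q(3))² = (13*(1 - 5*13) - 1*3)² = (13*(1 - 65) - 3)² = (13*(-64) - 3)² = (-832 - 3)² = (-835)² = 697225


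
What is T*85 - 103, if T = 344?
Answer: 29137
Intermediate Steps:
T*85 - 103 = 344*85 - 103 = 29240 - 103 = 29137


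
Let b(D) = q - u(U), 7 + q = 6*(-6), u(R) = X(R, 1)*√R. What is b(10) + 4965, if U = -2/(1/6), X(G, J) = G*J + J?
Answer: 4922 + 22*I*√3 ≈ 4922.0 + 38.105*I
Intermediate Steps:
X(G, J) = J + G*J
U = -12 (U = -2/⅙ = -2*6 = -12)
u(R) = √R*(1 + R) (u(R) = (1*(1 + R))*√R = (1 + R)*√R = √R*(1 + R))
q = -43 (q = -7 + 6*(-6) = -7 - 36 = -43)
b(D) = -43 + 22*I*√3 (b(D) = -43 - √(-12)*(1 - 12) = -43 - 2*I*√3*(-11) = -43 - (-22)*I*√3 = -43 + 22*I*√3)
b(10) + 4965 = (-43 + 22*I*√3) + 4965 = 4922 + 22*I*√3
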